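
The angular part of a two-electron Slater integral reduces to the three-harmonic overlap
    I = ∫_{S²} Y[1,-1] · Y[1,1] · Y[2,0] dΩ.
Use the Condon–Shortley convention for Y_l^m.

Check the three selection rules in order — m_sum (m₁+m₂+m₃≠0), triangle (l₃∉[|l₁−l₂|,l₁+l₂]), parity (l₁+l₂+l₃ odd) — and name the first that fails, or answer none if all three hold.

Σmᵢ = 0  ✓
l₃∈[|l₁−l₂|,l₁+l₂]=[0,2], have l₃=2  ✓
Σlᵢ = 4 ⇒ even  ✓

none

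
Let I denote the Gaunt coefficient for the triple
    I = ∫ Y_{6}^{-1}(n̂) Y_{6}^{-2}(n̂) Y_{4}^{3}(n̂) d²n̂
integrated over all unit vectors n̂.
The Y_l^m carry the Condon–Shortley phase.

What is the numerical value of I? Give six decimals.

Rules hold: Σm=0, L=16 even, 0≤4≤12.
N = 13·13·9 = 1521
Δ = 8!·4!·4!/17! = 1/15315300
Racah Σ t=2..6: t=2:+1/829440 t=3:−1/25920 t=4:+1/9216 t=5:−1/25920 t=6:+1/829440 = 7/207360
⇒ 3j(6 6 4; 0 0 0)² = 28/2431, sgn +1
Racah Σ t=3..4: t=3:−1/103680 t=4:+1/82944 = 1/414720
⇒ 3j(6 6 4; -1 -2 3)² = 49/43758, sgn -1
4πI² = N·(3j₀)²·(3jₘ)² = 686/34969
I = -1·√(0.0196174/4π) = -0.03951077

-0.039511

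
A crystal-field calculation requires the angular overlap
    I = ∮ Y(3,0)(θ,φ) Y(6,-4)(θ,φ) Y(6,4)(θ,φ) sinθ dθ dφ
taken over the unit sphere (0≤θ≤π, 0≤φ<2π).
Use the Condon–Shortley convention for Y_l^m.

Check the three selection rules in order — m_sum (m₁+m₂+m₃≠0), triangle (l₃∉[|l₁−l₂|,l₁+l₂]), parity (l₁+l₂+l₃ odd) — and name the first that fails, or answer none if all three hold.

azimuthal sum: 0 − 4 + 4 = 0  ✓
3 ≤ 6 ≤ 9 (triangle on l)  ✓
L = 3 + 6 + 6 = 15 (odd)  ✗

parity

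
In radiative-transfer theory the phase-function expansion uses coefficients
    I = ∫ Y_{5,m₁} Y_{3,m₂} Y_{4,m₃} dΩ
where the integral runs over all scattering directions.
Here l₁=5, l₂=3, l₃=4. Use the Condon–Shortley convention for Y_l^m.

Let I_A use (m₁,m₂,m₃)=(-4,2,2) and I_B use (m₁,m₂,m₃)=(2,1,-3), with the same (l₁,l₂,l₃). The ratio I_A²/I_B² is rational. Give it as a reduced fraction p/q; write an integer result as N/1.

240/343

l's match ⇒ only the (l;m) 3-j factors differ between A and B.
A: triangle coeff Δ(5,3,4) = 1/180180; Σ_t [3,4]: t=3:−1/8640 t=4:+1/2880 = 1/4320; (3j)²=8/429 [(5 3 4; -4 2 2)], sign=+1
B: triangle coeff Δ(5,3,4) = 1/180180; Σ_t [2,3]: t=2:+1/960 t=3:−1/4320 = 7/8640; (3j)²=343/12870 [(5 3 4; 2 1 -3)], sign=-1
I_A²/I_B² = (8/429)/(343/12870) = 240/343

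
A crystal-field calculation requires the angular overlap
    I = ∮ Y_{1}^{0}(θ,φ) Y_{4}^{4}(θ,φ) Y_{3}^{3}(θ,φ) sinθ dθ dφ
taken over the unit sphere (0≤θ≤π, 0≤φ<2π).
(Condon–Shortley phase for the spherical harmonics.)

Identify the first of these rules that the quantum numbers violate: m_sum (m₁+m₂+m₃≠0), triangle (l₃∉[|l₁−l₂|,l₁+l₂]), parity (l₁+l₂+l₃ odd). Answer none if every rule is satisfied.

m₁+m₂+m₃ = 0 + 4 + 3 = 7  ✗
triangle: |1−4|=3 ≤ l₃=3 ≤ 1+4=5
parity: l₁+l₂+l₃ = 8 is even

m_sum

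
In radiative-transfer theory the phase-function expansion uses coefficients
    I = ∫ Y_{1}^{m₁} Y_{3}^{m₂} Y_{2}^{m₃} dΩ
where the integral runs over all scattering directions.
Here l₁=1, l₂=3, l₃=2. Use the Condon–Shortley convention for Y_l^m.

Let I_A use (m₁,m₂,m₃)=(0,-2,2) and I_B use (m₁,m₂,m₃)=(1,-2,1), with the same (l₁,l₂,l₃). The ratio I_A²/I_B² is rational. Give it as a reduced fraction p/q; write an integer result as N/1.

Shared (l₁,l₂,l₃)=(1,3,2): N and (l;000)² cancel in I_A²/I_B².
A: Δ = 2!·0!·4!/7! = 1/105; Racah Σ t=1..1: t=1:−1/24 = -1/24; ⇒ 3j(1 3 2; 0 -2 2)² = 1/21, sgn -1
B: Δ = 2!·0!·4!/7! = 1/105; Racah Σ t=0..0: t=0:+1/12 = 1/12; ⇒ 3j(1 3 2; 1 -2 1)² = 2/21, sgn -1
I_A²/I_B² = (1/21)/(2/21) = 1/2

1/2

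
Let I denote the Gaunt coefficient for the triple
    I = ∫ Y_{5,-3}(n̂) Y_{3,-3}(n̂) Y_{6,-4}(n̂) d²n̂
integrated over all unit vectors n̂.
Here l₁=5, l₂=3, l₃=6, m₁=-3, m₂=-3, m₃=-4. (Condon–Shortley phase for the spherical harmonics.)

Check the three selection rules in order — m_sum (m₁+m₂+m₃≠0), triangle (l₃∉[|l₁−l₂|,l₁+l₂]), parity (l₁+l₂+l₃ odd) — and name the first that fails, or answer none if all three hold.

m_sum

azimuthal sum: -3 − 3 − 4 = -10  ✗
2 ≤ 6 ≤ 8 (triangle on l)
L = 5 + 3 + 6 = 14 (even)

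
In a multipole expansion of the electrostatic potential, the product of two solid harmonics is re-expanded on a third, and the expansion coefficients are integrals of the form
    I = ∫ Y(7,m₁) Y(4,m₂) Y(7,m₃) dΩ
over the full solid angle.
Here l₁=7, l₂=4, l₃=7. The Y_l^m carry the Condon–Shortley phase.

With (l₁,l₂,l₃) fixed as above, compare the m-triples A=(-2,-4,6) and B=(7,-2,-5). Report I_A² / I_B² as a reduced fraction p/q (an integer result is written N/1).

Same 7,4,7: normalisation and zero-m 3j drop out of the ratio.
A: Δ: 4! 10! 4! / 19! → 1/58198140; sum: t=0:+1/209018880 = 1/209018880; 3j²(7 4 7; -2 -4 6) = Δ·Π!·Σ² = 25/5814  (sign -1)
B: Δ: 4! 10! 4! / 19! → 1/58198140; sum: t=0:+1/348364800 = 1/348364800; 3j²(7 4 7; 7 -2 -5) = Δ·Π!·Σ² = 11/646  (sign +1)
I_A²/I_B² = (25/5814)/(11/646) = 25/99

25/99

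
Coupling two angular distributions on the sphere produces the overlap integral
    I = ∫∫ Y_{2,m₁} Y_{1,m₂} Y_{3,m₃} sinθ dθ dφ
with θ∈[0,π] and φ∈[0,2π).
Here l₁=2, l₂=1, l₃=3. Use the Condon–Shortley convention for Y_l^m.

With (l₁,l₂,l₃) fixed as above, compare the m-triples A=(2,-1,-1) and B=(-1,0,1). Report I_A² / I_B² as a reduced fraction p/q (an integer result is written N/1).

1/8

Same 2,1,3: normalisation and zero-m 3j drop out of the ratio.
A: Δ: 0! 4! 2! / 7! → 1/105; sum: t=0:+1/48 = 1/48; 3j²(2 1 3; 2 -1 -1) = Δ·Π!·Σ² = 1/105  (sign +1)
B: Δ: 0! 4! 2! / 7! → 1/105; sum: t=0:+1/6 = 1/6; 3j²(2 1 3; -1 0 1) = Δ·Π!·Σ² = 8/105  (sign +1)
I_A²/I_B² = (1/105)/(8/105) = 1/8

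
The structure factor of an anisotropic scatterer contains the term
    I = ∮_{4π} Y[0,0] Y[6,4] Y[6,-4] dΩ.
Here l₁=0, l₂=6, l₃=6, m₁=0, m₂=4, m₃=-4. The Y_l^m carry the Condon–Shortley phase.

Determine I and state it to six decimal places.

Rules hold: Σm=0, L=12 even, 6≤6≤6.
N = 1·13·13 = 169
Δ = 0!·0!·12!/13! = 1/13
Racah Σ t=0..0: t=0:+1/518400 = 1/518400
⇒ 3j(0 6 6; 0 0 0)² = 1/13, sgn +1
Racah Σ t=0..0: t=0:+1/7257600 = 1/7257600
⇒ 3j(0 6 6; 0 4 -4)² = 1/13, sgn +1
4πI² = N·(3j₀)²·(3jₘ)² = 1/1
I = +1·√(1/4π) = 0.28209479

0.282095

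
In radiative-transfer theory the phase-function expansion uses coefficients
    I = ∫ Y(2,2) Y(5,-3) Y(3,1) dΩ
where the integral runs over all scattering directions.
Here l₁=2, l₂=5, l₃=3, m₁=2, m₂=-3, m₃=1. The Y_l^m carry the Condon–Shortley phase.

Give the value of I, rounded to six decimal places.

-0.200476

Rules hold: Σm=0, L=10 even, 3≤3≤7.
N = 5·11·7 = 385
Δ = 4!·0!·6!/11! = 1/2310
Racah Σ t=2..2: t=2:+1/144 = 1/144
⇒ 3j(2 5 3; 0 0 0)² = 10/231, sgn -1
Racah Σ t=0..0: t=0:+1/1152 = 1/1152
⇒ 3j(2 5 3; 2 -3 1)² = 1/33, sgn +1
4πI² = N·(3j₀)²·(3jₘ)² = 50/99
I = -1·√(0.505051/4π) = -0.20047604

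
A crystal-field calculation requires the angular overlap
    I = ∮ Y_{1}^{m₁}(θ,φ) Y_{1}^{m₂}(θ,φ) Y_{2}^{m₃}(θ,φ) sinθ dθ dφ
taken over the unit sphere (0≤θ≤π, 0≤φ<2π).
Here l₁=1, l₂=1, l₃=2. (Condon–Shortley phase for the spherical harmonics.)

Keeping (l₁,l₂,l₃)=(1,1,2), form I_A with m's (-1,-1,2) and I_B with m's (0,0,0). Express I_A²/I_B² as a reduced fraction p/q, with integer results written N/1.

Same 1,1,2: normalisation and zero-m 3j drop out of the ratio.
A: Δ: 0! 2! 2! / 5! → 1/30; sum: t=0:+1/4 = 1/4; 3j²(1 1 2; -1 -1 2) = Δ·Π!·Σ² = 1/5  (sign +1)
B: Δ: 0! 2! 2! / 5! → 1/30; sum: t=0:+1/1 = 1/1; 3j²(1 1 2; 0 0 0) = Δ·Π!·Σ² = 2/15  (sign +1)
I_A²/I_B² = (1/5)/(2/15) = 3/2

3/2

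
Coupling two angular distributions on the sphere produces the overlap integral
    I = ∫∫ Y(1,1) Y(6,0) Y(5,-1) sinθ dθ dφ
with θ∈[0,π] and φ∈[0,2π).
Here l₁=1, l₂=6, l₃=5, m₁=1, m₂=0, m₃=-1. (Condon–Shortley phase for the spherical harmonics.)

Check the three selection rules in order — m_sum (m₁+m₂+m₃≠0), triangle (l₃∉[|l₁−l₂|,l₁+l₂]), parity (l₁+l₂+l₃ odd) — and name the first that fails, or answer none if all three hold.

none

Σmᵢ = 0  ✓
l₃∈[|l₁−l₂|,l₁+l₂]=[5,7], have l₃=5  ✓
Σlᵢ = 12 ⇒ even  ✓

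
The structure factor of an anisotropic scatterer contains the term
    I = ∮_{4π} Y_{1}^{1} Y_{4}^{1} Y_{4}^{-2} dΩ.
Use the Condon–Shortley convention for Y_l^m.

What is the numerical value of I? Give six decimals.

0.000000

Σlᵢ=9 odd — θ-integrand is odd under cosθ→−cosθ; I=0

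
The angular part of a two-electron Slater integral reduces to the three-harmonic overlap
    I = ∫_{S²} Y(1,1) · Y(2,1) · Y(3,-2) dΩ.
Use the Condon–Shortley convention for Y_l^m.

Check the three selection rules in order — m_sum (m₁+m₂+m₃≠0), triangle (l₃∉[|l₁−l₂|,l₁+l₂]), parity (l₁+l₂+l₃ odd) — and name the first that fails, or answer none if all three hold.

azimuthal sum: 1 + 1 − 2 = 0  ✓
1 ≤ 3 ≤ 3 (triangle on l)  ✓
L = 1 + 2 + 3 = 6 (even)  ✓

none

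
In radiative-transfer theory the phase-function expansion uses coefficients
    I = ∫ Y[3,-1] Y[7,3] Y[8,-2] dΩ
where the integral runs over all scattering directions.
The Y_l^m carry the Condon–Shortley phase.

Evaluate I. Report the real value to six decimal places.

Rules hold: Σm=0, L=18 even, 4≤8≤10.
N = 7·15·17 = 1785
Δ = 2!·4!·12!/19! = 1/5290740
Racah Σ t=0..2: t=0:+1/7257600 t=1:−1/2073600 t=2:+1/7257600 = -1/4838400
⇒ 3j(3 7 8; 0 0 0)² = 252/20995, sgn -1
Racah Σ t=0..2: t=0:+1/348364800 t=1:−1/13063680 t=2:+1/7741440 = 29/522547200
⇒ 3j(3 7 8; -1 3 -2)² = 1682/264537, sgn +1
4πI² = N·(3j₀)²·(3jₘ)² = 141288/1037153
I = -1·√(0.136227/4π) = -0.10411811

-0.104118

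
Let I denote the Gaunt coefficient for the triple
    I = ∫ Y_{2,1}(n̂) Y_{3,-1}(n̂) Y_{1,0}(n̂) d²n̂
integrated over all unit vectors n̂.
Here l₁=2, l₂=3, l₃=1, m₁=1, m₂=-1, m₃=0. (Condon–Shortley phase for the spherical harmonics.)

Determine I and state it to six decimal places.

-0.233597

m-sum 0 ✓  L=6 even ✓  1≤1≤5 ✓
Π(2lᵢ+1) = 5×7×3 = 105
triangle coeff Δ(2,3,1) = 1/105
Σ_t [2,2]: t=2:+1/4 = 1/4
(3j)²=3/35 [(2 3 1; 0 0 0)], sign=-1
Σ_t [1,1]: t=1:−1/6 = -1/6
(3j)²=8/105 [(2 3 1; 1 -1 0)], sign=+1
⇒ 4πI² = 24/35
I = (-1)√(24/35/(4π)) = -0.23359668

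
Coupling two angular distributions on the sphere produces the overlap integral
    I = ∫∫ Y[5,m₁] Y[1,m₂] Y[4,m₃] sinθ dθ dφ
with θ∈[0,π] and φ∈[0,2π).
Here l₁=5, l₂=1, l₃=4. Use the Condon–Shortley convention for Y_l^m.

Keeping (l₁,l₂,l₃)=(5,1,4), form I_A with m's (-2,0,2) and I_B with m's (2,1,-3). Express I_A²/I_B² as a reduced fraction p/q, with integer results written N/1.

7/1

Shared (l₁,l₂,l₃)=(5,1,4): N and (l;000)² cancel in I_A²/I_B².
A: Δ = 2!·8!·0!/11! = 1/495; Racah Σ t=1..1: t=1:−1/1440 = -1/1440; ⇒ 3j(5 1 4; -2 0 2)² = 7/165, sgn -1
B: Δ = 2!·8!·0!/11! = 1/495; Racah Σ t=2..2: t=2:+1/10080 = 1/10080; ⇒ 3j(5 1 4; 2 1 -3)² = 1/165, sgn -1
I_A²/I_B² = (7/165)/(1/165) = 7/1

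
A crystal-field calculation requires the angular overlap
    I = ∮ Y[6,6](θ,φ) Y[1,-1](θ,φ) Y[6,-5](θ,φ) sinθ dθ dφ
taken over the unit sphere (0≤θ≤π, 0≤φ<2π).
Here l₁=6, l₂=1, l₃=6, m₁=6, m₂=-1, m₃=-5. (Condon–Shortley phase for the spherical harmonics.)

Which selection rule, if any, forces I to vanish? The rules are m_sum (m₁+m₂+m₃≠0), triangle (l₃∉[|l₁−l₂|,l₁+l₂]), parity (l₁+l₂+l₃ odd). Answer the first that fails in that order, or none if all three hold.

azimuthal sum: 6 − 1 − 5 = 0  ✓
5 ≤ 6 ≤ 7 (triangle on l)  ✓
L = 6 + 1 + 6 = 13 (odd)  ✗

parity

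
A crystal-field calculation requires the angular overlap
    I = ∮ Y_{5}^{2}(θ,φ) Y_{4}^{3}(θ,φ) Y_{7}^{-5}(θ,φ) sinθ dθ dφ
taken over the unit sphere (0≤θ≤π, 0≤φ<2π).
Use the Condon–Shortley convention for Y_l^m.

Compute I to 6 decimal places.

-0.026159

Rules hold: Σm=0, L=16 even, 1≤7≤9.
N = 11·9·15 = 1485
Δ = 2!·8!·6!/17! = 1/6126120
Racah Σ t=0..2: t=0:+1/69120 t=1:−1/20736 t=2:+1/69120 = -1/51840
⇒ 3j(5 4 7; 0 0 0)² = 280/21879, sgn +1
Racah Σ t=1..2: t=1:−1/1036800 t=2:+1/1209600 = -1/7257600
⇒ 3j(5 4 7; 2 3 -5)² = 1/2210, sgn -1
4πI² = N·(3j₀)²·(3jₘ)² = 420/48841
I = -1·√(0.00859933/4π) = -0.02615938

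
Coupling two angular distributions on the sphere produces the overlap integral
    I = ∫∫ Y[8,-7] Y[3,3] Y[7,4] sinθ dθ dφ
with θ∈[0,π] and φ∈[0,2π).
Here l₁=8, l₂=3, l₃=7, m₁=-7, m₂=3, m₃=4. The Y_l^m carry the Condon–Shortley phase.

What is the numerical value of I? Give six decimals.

m-sum 0 ✓  L=18 even ✓  5≤7≤11 ✓
Π(2lᵢ+1) = 17×7×15 = 1785
triangle coeff Δ(8,3,7) = 1/5290740
Σ_t [1,3]: t=1:−1/7257600 t=2:+1/2073600 t=3:−1/7257600 = 1/4838400
(3j)²=252/20995 [(8 3 7; 0 0 0)], sign=-1
Σ_t [4,4]: t=4:+1/1916006400 = 1/1916006400
(3j)²=15/1292 [(8 3 7; -7 3 4)], sign=-1
⇒ 4πI² = 19845/79781
I = (+1)√(19845/79781/(4π)) = 0.14069248

0.140692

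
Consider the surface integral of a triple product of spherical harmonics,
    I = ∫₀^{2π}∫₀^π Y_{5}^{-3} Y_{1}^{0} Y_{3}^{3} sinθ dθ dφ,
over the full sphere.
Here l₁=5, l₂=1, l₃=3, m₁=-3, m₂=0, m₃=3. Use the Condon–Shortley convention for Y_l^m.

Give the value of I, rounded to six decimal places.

0.000000

|5−1|≤3≤5+1 violated ⇒ I = 0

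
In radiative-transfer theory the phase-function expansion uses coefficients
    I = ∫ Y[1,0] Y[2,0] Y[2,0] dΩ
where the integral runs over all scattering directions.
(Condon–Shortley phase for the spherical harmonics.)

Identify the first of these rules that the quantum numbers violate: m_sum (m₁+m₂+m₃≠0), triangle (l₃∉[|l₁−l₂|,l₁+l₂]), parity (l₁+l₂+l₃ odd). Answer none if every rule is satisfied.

parity

Σmᵢ = 0  ✓
l₃∈[|l₁−l₂|,l₁+l₂]=[1,3], have l₃=2  ✓
Σlᵢ = 5 ⇒ odd  ✗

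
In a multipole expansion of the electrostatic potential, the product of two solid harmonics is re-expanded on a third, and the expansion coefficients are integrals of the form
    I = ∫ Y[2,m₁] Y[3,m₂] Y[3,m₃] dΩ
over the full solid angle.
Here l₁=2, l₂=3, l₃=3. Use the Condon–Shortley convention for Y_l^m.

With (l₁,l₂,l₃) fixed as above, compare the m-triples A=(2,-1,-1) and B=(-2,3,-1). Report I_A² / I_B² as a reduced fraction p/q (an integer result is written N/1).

Shared (l₁,l₂,l₃)=(2,3,3): N and (l;000)² cancel in I_A²/I_B².
A: Δ = 2!·2!·4!/9! = 1/3780; Racah Σ t=0..0: t=0:+1/16 = 1/16; ⇒ 3j(2 3 3; 2 -1 -1)² = 2/35, sgn +1
B: Δ = 2!·2!·4!/9! = 1/3780; Racah Σ t=2..2: t=2:+1/96 = 1/96; ⇒ 3j(2 3 3; -2 3 -1)² = 1/42, sgn +1
I_A²/I_B² = (2/35)/(1/42) = 12/5

12/5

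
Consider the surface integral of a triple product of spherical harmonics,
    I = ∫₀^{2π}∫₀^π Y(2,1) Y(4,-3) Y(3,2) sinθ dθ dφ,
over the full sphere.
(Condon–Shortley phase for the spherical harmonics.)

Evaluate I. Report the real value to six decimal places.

0.000000

Σlᵢ=9 odd — θ-integrand is odd under cosθ→−cosθ; I=0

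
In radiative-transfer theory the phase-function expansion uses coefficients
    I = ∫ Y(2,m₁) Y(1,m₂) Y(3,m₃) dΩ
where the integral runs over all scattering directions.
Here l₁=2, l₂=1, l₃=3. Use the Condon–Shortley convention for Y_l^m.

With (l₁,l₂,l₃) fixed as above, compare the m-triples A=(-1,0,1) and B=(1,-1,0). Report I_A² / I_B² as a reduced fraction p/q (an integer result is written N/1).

Shared (l₁,l₂,l₃)=(2,1,3): N and (l;000)² cancel in I_A²/I_B².
A: Δ = 0!·4!·2!/7! = 1/105; Racah Σ t=0..0: t=0:+1/6 = 1/6; ⇒ 3j(2 1 3; -1 0 1)² = 8/105, sgn +1
B: Δ = 0!·4!·2!/7! = 1/105; Racah Σ t=0..0: t=0:+1/12 = 1/12; ⇒ 3j(2 1 3; 1 -1 0)² = 1/35, sgn -1
I_A²/I_B² = (8/105)/(1/35) = 8/3

8/3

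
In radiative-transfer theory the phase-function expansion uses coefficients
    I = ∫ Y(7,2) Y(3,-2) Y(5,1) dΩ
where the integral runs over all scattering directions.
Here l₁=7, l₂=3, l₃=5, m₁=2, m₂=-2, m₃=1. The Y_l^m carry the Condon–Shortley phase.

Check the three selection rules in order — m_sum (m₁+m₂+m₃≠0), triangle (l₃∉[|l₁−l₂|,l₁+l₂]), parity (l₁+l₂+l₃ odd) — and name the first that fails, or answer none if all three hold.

m₁+m₂+m₃ = 2 − 2 + 1 = 1  ✗
triangle: |7−3|=4 ≤ l₃=5 ≤ 7+3=10
parity: l₁+l₂+l₃ = 15 is odd

m_sum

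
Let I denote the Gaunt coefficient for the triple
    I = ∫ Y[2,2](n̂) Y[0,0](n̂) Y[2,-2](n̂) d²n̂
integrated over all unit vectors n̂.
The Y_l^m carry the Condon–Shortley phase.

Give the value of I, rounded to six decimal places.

Rules hold: Σm=0, L=4 even, 2≤2≤2.
N = 5·1·5 = 25
Δ = 0!·4!·0!/5! = 1/5
Racah Σ t=0..0: t=0:+1/4 = 1/4
⇒ 3j(2 0 2; 0 0 0)² = 1/5, sgn +1
Racah Σ t=0..0: t=0:+1/24 = 1/24
⇒ 3j(2 0 2; 2 0 -2)² = 1/5, sgn +1
4πI² = N·(3j₀)²·(3jₘ)² = 1/1
I = +1·√(1/4π) = 0.28209479

0.282095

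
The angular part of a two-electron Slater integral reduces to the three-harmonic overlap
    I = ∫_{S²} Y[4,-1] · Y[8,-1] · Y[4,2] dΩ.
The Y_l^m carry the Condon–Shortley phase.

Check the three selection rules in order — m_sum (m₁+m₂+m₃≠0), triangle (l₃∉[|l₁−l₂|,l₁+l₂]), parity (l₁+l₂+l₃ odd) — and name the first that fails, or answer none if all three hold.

azimuthal sum: -1 − 1 + 2 = 0  ✓
4 ≤ 4 ≤ 12 (triangle on l)  ✓
L = 4 + 8 + 4 = 16 (even)  ✓

none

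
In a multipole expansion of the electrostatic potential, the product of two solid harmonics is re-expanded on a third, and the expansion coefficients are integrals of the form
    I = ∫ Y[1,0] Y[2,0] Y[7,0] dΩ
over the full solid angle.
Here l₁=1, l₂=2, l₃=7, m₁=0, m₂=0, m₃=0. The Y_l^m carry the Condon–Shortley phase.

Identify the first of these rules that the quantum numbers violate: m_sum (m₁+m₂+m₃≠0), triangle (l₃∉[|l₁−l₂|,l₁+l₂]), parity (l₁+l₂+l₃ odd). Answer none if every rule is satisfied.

triangle

azimuthal sum: 0 + 0 + 0 = 0  ✓
1 ≤ 7 ≤ 3 (triangle on l)  ✗
L = 1 + 2 + 7 = 10 (even)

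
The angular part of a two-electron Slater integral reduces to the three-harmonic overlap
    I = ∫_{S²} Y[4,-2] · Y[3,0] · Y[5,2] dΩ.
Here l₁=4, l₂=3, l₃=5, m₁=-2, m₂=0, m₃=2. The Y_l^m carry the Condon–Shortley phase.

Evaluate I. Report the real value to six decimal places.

Checks pass: Σm=0; 12 even; l₃=5∈[1,7].
(2·4+1)(2·3+1)(2·5+1) = 693
Δ: 2! 6! 4! / 13! → 1/180180
sum: t=0:+1/576 t=1:−1/144 t=2:+1/576 = -1/288
3j²(4 3 5; 0 0 0) = Δ·Π!·Σ² = 20/1001  (sign +1)
sum: t=0:+1/8640 t=1:−1/480 t=2:+1/576 = -1/4320
3j²(4 3 5; -2 0 2) = Δ·Π!·Σ² = 1/2145  (sign +1)
combine: 4πI² = 693·20/1001·1/2145 = 12/1859
take √, sign +1: I = 0.02266449

0.022664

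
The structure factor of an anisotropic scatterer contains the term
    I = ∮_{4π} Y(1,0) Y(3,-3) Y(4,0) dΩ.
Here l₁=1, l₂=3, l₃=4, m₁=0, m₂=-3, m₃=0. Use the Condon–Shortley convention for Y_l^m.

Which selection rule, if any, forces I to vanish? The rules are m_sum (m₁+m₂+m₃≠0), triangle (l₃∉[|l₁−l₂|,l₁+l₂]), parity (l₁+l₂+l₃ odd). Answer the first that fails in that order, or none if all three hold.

m_sum

azimuthal sum: 0 − 3 + 0 = -3  ✗
2 ≤ 4 ≤ 4 (triangle on l)
L = 1 + 3 + 4 = 8 (even)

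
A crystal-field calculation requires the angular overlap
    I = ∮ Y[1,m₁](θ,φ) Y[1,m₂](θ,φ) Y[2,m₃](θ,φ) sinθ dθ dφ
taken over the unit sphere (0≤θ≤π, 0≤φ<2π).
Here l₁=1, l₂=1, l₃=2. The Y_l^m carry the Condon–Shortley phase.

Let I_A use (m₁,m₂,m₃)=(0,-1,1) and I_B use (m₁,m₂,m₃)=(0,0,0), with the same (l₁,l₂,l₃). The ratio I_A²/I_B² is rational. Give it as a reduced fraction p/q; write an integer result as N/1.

3/4

Same 1,1,2: normalisation and zero-m 3j drop out of the ratio.
A: Δ: 0! 2! 2! / 5! → 1/30; sum: t=0:+1/2 = 1/2; 3j²(1 1 2; 0 -1 1) = Δ·Π!·Σ² = 1/10  (sign -1)
B: Δ: 0! 2! 2! / 5! → 1/30; sum: t=0:+1/1 = 1/1; 3j²(1 1 2; 0 0 0) = Δ·Π!·Σ² = 2/15  (sign +1)
I_A²/I_B² = (1/10)/(2/15) = 3/4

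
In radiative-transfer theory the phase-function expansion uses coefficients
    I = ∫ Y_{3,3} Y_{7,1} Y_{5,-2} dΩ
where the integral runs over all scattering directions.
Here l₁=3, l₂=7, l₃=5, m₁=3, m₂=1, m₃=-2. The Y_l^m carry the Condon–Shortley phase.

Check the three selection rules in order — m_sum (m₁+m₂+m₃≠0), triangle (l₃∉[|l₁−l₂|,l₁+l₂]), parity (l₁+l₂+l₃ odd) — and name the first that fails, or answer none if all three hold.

Σmᵢ = 2  ✗
l₃∈[|l₁−l₂|,l₁+l₂]=[4,10], have l₃=5
Σlᵢ = 15 ⇒ odd

m_sum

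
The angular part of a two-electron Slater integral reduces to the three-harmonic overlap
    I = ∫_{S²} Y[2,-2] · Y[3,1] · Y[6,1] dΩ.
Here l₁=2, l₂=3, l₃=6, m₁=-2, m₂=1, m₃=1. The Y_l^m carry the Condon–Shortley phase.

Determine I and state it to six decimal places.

l₃=6 ∉ [1,5] — triangle fails ⇒ I = 0

0.000000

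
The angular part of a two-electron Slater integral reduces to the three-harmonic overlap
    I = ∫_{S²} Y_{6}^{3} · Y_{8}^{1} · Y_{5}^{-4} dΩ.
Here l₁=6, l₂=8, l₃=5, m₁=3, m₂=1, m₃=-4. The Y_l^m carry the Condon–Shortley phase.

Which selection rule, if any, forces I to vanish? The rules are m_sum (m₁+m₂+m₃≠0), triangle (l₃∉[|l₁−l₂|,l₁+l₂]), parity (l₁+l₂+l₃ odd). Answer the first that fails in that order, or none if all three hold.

parity

azimuthal sum: 3 + 1 − 4 = 0  ✓
2 ≤ 5 ≤ 14 (triangle on l)  ✓
L = 6 + 8 + 5 = 19 (odd)  ✗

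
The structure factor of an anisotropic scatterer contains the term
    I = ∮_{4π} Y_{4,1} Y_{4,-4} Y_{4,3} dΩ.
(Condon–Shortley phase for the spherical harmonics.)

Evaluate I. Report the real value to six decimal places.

-0.168431

m-sum 0 ✓  L=12 even ✓  0≤4≤8 ✓
Π(2lᵢ+1) = 9×9×9 = 729
triangle coeff Δ(4,4,4) = 1/450450
Σ_t [0,4]: t=0:+1/13824 t=1:−1/216 t=2:+1/64 t=3:−1/216 t=4:+1/13824 = 5/768
(3j)²=18/1001 [(4 4 4; 0 0 0)], sign=+1
Σ_t [0,0]: t=0:+1/3456 = 1/3456
(3j)²=35/1287 [(4 4 4; 1 -4 3)], sign=-1
⇒ 4πI² = 7290/20449
I = (-1)√(7290/20449/(4π)) = -0.16843130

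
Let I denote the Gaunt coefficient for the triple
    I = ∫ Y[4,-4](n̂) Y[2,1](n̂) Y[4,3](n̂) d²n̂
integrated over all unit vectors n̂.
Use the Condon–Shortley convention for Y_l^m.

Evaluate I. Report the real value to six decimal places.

m-sum 0 ✓  L=10 even ✓  2≤4≤6 ✓
Π(2lᵢ+1) = 9×5×9 = 405
triangle coeff Δ(4,2,4) = 1/13860
Σ_t [0,2]: t=0:+1/192 t=1:−1/36 t=2:+1/192 = -5/288
(3j)²=20/693 [(4 2 4; 0 0 0)], sign=-1
Σ_t [2,2]: t=2:+1/1440 = 1/1440
(3j)²=7/165 [(4 2 4; -4 1 3)], sign=-1
⇒ 4πI² = 60/121
I = (+1)√(60/121/(4π)) = 0.19864517

0.198645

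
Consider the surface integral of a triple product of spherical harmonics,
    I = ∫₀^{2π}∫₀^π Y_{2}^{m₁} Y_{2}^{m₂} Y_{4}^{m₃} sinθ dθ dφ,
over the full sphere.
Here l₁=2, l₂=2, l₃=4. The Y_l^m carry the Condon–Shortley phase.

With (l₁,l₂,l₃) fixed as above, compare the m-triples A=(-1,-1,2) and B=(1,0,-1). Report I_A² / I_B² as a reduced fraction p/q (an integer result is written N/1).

l's match ⇒ only the (l;m) 3-j factors differ between A and B.
A: triangle coeff Δ(2,2,4) = 1/630; Σ_t [0,0]: t=0:+1/36 = 1/36; (3j)²=4/63 [(2 2 4; -1 -1 2)], sign=+1
B: triangle coeff Δ(2,2,4) = 1/630; Σ_t [0,0]: t=0:+1/24 = 1/24; (3j)²=1/21 [(2 2 4; 1 0 -1)], sign=-1
I_A²/I_B² = (4/63)/(1/21) = 4/3

4/3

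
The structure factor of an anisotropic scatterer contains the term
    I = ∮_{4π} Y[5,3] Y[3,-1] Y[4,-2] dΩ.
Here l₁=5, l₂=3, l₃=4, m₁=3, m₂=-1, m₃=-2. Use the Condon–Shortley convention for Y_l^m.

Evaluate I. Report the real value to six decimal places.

-0.144236

Rules hold: Σm=0, L=12 even, 2≤4≤8.
N = 11·7·9 = 693
Δ = 4!·6!·2!/13! = 1/180180
Racah Σ t=1..3: t=1:−1/576 t=2:+1/144 t=3:−1/576 = 1/288
⇒ 3j(5 3 4; 0 0 0)² = 20/1001, sgn +1
Racah Σ t=0..2: t=0:+1/2304 t=1:−1/720 t=2:+1/5760 = -1/1280
⇒ 3j(5 3 4; 3 -1 -2)² = 27/1430, sgn -1
4πI² = N·(3j₀)²·(3jₘ)² = 486/1859
I = -1·√(0.261431/4π) = -0.14423595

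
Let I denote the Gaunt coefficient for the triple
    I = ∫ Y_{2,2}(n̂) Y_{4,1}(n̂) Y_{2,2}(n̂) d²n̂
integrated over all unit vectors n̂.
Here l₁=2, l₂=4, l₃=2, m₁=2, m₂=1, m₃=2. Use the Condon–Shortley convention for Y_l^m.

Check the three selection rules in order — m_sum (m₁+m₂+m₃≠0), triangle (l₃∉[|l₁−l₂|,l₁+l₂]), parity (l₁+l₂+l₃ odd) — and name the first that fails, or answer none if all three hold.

m_sum

azimuthal sum: 2 + 1 + 2 = 5  ✗
2 ≤ 2 ≤ 6 (triangle on l)
L = 2 + 4 + 2 = 8 (even)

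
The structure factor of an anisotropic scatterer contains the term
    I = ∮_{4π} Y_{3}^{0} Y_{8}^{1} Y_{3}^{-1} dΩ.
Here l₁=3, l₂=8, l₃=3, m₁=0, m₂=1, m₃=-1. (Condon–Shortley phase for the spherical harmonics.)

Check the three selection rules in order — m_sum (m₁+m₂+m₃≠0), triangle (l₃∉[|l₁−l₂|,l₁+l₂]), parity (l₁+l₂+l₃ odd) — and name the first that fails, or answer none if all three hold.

Σmᵢ = 0  ✓
l₃∈[|l₁−l₂|,l₁+l₂]=[5,11], have l₃=3  ✗
Σlᵢ = 14 ⇒ even

triangle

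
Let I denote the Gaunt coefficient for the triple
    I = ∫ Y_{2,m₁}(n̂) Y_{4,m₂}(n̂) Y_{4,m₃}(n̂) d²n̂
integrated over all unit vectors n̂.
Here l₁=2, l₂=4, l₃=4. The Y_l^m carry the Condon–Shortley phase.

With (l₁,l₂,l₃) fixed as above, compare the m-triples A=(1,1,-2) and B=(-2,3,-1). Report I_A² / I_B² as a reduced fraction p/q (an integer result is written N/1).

9/14

l's match ⇒ only the (l;m) 3-j factors differ between A and B.
A: triangle coeff Δ(2,4,4) = 1/13860; Σ_t [0,1]: t=0:+1/240 t=1:−1/96 = -1/160; (3j)²=27/1540 [(2 4 4; 1 1 -2)], sign=-1
B: triangle coeff Δ(2,4,4) = 1/13860; Σ_t [2,2]: t=2:+1/480 = 1/480; (3j)²=3/110 [(2 4 4; -2 3 -1)], sign=-1
I_A²/I_B² = (27/1540)/(3/110) = 9/14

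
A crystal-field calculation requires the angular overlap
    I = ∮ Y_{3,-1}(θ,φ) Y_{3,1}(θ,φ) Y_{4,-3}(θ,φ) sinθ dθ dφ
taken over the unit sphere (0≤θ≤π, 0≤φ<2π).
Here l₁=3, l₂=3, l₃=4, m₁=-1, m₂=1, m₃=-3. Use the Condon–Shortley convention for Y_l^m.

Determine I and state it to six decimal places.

Σmᵢ = -3 ≠ 0, so the φ-integral vanishes; I = 0

0.000000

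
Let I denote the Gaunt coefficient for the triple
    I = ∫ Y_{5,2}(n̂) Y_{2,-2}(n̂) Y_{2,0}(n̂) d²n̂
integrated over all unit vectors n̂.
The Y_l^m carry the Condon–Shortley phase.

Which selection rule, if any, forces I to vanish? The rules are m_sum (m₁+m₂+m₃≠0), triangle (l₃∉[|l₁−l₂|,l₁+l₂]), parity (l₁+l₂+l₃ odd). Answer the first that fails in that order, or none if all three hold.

triangle

azimuthal sum: 2 − 2 + 0 = 0  ✓
3 ≤ 2 ≤ 7 (triangle on l)  ✗
L = 5 + 2 + 2 = 9 (odd)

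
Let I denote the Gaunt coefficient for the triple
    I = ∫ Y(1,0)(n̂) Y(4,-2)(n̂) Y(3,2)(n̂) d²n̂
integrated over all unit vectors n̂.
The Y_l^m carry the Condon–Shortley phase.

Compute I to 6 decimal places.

Checks pass: Σm=0; 8 even; l₃=3∈[3,5].
(2·1+1)(2·4+1)(2·3+1) = 189
Δ: 2! 0! 6! / 9! → 1/252
sum: t=1:−1/36 = -1/36
3j²(1 4 3; 0 0 0) = Δ·Π!·Σ² = 4/63  (sign +1)
sum: t=1:−1/120 = -1/120
3j²(1 4 3; 0 -2 2) = Δ·Π!·Σ² = 1/21  (sign +1)
combine: 4πI² = 189·4/63·1/21 = 4/7
take √, sign +1: I = 0.21324362

0.213244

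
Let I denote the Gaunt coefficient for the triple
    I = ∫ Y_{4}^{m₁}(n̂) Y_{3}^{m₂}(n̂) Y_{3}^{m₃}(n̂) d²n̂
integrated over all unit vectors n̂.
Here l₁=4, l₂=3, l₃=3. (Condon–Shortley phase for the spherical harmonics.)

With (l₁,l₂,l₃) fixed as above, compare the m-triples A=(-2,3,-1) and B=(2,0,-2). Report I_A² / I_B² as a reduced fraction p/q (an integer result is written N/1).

18/1

Shared (l₁,l₂,l₃)=(4,3,3): N and (l;000)² cancel in I_A²/I_B².
A: Δ = 4!·4!·2!/11! = 1/34650; Racah Σ t=4..4: t=4:+1/192 = 1/192; ⇒ 3j(4 3 3; -2 3 -1)² = 3/77, sgn +1
B: Δ = 4!·4!·2!/11! = 1/34650; Racah Σ t=1..2: t=1:−1/72 t=2:+1/96 = -1/288; ⇒ 3j(4 3 3; 2 0 -2)² = 1/462, sgn +1
I_A²/I_B² = (3/77)/(1/462) = 18/1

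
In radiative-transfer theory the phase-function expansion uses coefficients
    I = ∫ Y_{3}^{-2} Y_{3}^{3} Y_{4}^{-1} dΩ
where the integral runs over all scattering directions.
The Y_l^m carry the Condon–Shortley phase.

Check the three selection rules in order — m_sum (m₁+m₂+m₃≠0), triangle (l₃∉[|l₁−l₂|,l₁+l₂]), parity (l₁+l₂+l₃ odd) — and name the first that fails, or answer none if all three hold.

none

Σmᵢ = 0  ✓
l₃∈[|l₁−l₂|,l₁+l₂]=[0,6], have l₃=4  ✓
Σlᵢ = 10 ⇒ even  ✓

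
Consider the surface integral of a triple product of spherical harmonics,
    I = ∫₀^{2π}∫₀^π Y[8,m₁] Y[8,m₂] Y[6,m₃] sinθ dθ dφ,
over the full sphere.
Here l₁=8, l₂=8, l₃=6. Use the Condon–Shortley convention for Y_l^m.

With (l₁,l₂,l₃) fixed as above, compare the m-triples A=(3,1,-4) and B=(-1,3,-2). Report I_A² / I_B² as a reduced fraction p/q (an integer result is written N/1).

270/1

l's match ⇒ only the (l;m) 3-j factors differ between A and B.
A: triangle coeff Δ(8,8,6) = 1/13742520792; Σ_t [3,5]: t=3:−1/1045094400 t=4:+1/248832000 t=5:−1/497664000 = 11/10450944000; (3j)²=495/96577 [(8 8 6; 3 1 -4)], sign=+1
B: triangle coeff Δ(8,8,6) = 1/13742520792; Σ_t [5,9]: t=5:−1/497664000 t=6:+1/74649600 t=7:−1/69672960 t=8:+1/348364800 t=9:−1/12541132800 = -11/62705664000; (3j)²=11/579462 [(8 8 6; -1 3 -2)], sign=-1
I_A²/I_B² = (495/96577)/(11/579462) = 270/1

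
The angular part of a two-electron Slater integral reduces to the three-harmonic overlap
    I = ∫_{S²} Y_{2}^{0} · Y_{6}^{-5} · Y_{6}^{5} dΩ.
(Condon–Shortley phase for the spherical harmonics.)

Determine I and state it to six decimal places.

0.126157

m-sum 0 ✓  L=14 even ✓  4≤6≤8 ✓
Π(2lᵢ+1) = 5×13×13 = 845
triangle coeff Δ(2,6,6) = 1/90090
Σ_t [0,2]: t=0:+1/69120 t=1:−1/14400 t=2:+1/69120 = -7/172800
(3j)²=14/715 [(2 6 6; 0 0 0)], sign=-1
Σ_t [0,1]: t=0:+1/1451520 t=1:−1/3628800 = 1/2419200
(3j)²=11/910 [(2 6 6; 0 -5 5)], sign=-1
⇒ 4πI² = 1/5
I = (+1)√(1/5/(4π)) = 0.12615663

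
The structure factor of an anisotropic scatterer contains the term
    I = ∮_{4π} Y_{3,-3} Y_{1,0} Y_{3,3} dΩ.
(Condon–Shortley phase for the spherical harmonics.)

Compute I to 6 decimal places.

l₁+l₂+l₃=7 is odd: 3j(l;000)=0 ⇒ I=0

0.000000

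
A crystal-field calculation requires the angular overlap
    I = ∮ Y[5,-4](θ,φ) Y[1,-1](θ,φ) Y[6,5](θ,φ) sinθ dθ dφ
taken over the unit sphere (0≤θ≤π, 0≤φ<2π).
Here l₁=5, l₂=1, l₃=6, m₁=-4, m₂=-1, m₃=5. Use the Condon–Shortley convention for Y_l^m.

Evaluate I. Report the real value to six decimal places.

-0.303018

Rules hold: Σm=0, L=12 even, 4≤6≤6.
N = 11·3·13 = 429
Δ = 0!·10!·2!/13! = 1/858
Racah Σ t=0..0: t=0:+1/14400 = 1/14400
⇒ 3j(5 1 6; 0 0 0)² = 6/143, sgn +1
Racah Σ t=0..0: t=0:+1/725760 = 1/725760
⇒ 3j(5 1 6; -4 -1 5)² = 5/78, sgn -1
4πI² = N·(3j₀)²·(3jₘ)² = 15/13
I = -1·√(1.15385/4π) = -0.30301841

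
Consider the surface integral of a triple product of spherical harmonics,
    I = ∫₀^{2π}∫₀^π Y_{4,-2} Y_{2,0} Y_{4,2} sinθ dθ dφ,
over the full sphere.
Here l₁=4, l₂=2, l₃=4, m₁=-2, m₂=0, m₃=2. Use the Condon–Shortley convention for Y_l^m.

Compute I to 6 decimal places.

0.065536

Checks pass: Σm=0; 10 even; l₃=4∈[2,6].
(2·4+1)(2·2+1)(2·4+1) = 405
Δ: 2! 6! 2! / 11! → 1/13860
sum: t=0:+1/192 t=1:−1/36 t=2:+1/192 = -5/288
3j²(4 2 4; 0 0 0) = Δ·Π!·Σ² = 20/693  (sign -1)
sum: t=0:+1/2880 t=1:−1/120 t=2:+1/192 = -1/360
3j²(4 2 4; -2 0 2) = Δ·Π!·Σ² = 16/3465  (sign -1)
combine: 4πI² = 405·20/693·16/3465 = 320/5929
take √, sign +1: I = 0.06553591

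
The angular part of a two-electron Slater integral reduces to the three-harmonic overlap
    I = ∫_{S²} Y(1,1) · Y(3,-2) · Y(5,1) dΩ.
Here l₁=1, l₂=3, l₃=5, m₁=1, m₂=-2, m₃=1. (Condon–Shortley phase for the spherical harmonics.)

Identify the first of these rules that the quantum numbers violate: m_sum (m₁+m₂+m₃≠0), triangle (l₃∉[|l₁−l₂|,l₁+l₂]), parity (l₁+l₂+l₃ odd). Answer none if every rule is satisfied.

azimuthal sum: 1 − 2 + 1 = 0  ✓
2 ≤ 5 ≤ 4 (triangle on l)  ✗
L = 1 + 3 + 5 = 9 (odd)

triangle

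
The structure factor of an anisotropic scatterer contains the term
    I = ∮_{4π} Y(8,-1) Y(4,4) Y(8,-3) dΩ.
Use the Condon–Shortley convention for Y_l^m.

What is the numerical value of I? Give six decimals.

Rules hold: Σm=0, L=20 even, 4≤8≤12.
N = 17·9·17 = 2601
Δ = 4!·12!·4!/21! = 1/185175900
Racah Σ t=0..4: t=0:+1/557383680 t=1:−1/21772800 t=2:+1/8294400 t=3:−1/21772800 t=4:+1/557383680 = 1/30965760
⇒ 3j(8 4 8; 0 0 0)² = 36/4199, sgn +1
Racah Σ t=4..4: t=4:+1/348364800 = 1/348364800
⇒ 3j(8 4 8; -1 4 -3)² = 66/4199, sgn -1
4πI² = N·(3j₀)²·(3jₘ)² = 21384/61009
I = -1·√(0.350506/4π) = -0.16701004

-0.167010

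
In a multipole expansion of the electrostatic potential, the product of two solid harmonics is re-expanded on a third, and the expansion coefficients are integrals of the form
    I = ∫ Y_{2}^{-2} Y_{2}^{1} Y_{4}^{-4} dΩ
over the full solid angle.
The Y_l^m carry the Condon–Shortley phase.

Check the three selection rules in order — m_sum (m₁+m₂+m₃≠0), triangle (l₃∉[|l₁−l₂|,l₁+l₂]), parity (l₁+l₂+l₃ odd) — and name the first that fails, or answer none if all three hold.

Σmᵢ = -5  ✗
l₃∈[|l₁−l₂|,l₁+l₂]=[0,4], have l₃=4
Σlᵢ = 8 ⇒ even

m_sum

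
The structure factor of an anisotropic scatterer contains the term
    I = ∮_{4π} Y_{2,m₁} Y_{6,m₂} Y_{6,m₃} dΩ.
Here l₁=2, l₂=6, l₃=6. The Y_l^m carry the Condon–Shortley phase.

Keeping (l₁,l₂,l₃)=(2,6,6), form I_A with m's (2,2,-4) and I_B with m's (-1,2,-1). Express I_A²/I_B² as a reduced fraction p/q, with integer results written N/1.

3/1

Same 2,6,6: normalisation and zero-m 3j drop out of the ratio.
A: Δ: 2! 2! 10! / 15! → 1/90090; sum: t=0:+1/322560 = 1/322560; 3j²(2 6 6; 2 2 -4) = Δ·Π!·Σ² = 18/1001  (sign +1)
B: Δ: 2! 2! 10! / 15! → 1/90090; sum: t=1:−1/60480 t=2:+1/34560 = 1/80640; 3j²(2 6 6; -1 2 -1) = Δ·Π!·Σ² = 6/1001  (sign -1)
I_A²/I_B² = (18/1001)/(6/1001) = 3/1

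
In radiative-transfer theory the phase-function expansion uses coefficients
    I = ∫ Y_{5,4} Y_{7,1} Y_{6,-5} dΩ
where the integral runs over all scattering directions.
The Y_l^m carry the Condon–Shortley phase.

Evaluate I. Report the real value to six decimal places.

-0.122102

Rules hold: Σm=0, L=18 even, 2≤6≤12.
N = 11·15·13 = 2145
Δ = 6!·4!·8!/19! = 1/174594420
Racah Σ t=1..5: t=1:−1/4147200 t=2:+1/207360 t=3:−1/82944 t=4:+1/207360 t=5:−1/4147200 = -1/345600
⇒ 3j(5 7 6; 0 0 0)² = 420/46189, sgn -1
Racah Σ t=0..1: t=0:+1/174182400 t=1:−1/14515200 = -11/174182400
⇒ 3j(5 7 6; 4 1 -5)² = 121/12597, sgn +1
4πI² = N·(3j₀)²·(3jₘ)² = 254100/1356277
I = -1·√(0.187351/4π) = -0.12210212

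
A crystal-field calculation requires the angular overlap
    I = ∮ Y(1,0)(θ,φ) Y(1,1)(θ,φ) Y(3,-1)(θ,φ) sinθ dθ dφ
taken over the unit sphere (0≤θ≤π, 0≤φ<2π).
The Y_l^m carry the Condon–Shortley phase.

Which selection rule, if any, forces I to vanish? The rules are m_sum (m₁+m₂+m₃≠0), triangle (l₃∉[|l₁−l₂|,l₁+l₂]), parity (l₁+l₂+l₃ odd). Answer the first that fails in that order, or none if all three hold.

triangle

m₁+m₂+m₃ = 0 + 1 − 1 = 0  ✓
triangle: |1−1|=0 ≤ l₃=3 ≤ 1+1=2  ✗
parity: l₁+l₂+l₃ = 5 is odd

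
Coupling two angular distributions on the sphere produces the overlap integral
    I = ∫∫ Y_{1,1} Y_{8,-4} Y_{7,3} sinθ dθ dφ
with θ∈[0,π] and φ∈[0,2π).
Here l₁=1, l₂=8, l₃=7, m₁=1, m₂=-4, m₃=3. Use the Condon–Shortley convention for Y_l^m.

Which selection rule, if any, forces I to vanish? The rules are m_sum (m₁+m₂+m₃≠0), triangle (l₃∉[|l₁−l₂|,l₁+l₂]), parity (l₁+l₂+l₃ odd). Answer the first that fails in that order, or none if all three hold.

none

m₁+m₂+m₃ = 1 − 4 + 3 = 0  ✓
triangle: |1−8|=7 ≤ l₃=7 ≤ 1+8=9  ✓
parity: l₁+l₂+l₃ = 16 is even  ✓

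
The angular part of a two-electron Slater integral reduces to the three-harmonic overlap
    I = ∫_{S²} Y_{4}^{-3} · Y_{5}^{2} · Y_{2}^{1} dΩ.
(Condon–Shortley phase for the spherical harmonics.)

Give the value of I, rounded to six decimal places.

0.000000

L=11 odd ⇒ parity kills the (l;000) factor ⇒ I = 0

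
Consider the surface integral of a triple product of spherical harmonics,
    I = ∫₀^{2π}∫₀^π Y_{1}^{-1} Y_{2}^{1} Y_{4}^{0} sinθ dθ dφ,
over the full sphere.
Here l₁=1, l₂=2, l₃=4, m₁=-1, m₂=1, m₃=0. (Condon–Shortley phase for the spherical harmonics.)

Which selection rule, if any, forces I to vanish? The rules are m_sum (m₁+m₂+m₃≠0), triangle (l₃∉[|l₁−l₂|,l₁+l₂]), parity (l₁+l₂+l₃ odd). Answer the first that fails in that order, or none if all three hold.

azimuthal sum: -1 + 1 + 0 = 0  ✓
1 ≤ 4 ≤ 3 (triangle on l)  ✗
L = 1 + 2 + 4 = 7 (odd)

triangle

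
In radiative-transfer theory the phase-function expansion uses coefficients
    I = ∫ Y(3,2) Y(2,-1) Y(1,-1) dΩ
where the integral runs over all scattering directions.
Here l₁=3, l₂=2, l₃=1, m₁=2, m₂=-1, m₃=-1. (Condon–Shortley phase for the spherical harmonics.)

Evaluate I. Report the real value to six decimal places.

Rules hold: Σm=0, L=6 even, 1≤1≤5.
N = 7·5·3 = 105
Δ = 4!·2!·0!/7! = 1/105
Racah Σ t=2..2: t=2:+1/4 = 1/4
⇒ 3j(3 2 1; 0 0 0)² = 3/35, sgn -1
Racah Σ t=1..1: t=1:−1/12 = -1/12
⇒ 3j(3 2 1; 2 -1 -1)² = 2/21, sgn -1
4πI² = N·(3j₀)²·(3jₘ)² = 6/7
I = +1·√(0.857143/4π) = 0.26116903

0.261169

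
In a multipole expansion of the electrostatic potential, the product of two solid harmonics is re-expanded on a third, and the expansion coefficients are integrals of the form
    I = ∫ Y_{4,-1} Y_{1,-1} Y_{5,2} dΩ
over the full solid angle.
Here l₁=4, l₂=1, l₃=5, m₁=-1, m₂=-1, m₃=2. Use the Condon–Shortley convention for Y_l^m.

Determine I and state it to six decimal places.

0.225034

m-sum 0 ✓  L=10 even ✓  3≤5≤5 ✓
Π(2lᵢ+1) = 9×3×11 = 297
triangle coeff Δ(4,1,5) = 1/495
Σ_t [0,0]: t=0:+1/576 = 1/576
(3j)²=5/99 [(4 1 5; 0 0 0)], sign=-1
Σ_t [0,0]: t=0:+1/1440 = 1/1440
(3j)²=7/165 [(4 1 5; -1 -1 2)], sign=-1
⇒ 4πI² = 7/11
I = (+1)√(7/11/(4π)) = 0.22503380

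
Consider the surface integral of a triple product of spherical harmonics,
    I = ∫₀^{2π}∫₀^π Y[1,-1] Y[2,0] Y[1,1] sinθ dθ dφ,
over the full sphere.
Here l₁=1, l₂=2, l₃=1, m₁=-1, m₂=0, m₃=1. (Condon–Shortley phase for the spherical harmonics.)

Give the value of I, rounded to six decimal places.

0.126157

Checks pass: Σm=0; 4 even; l₃=1∈[1,3].
(2·1+1)(2·2+1)(2·1+1) = 45
Δ: 2! 0! 2! / 5! → 1/30
sum: t=1:−1/1 = -1/1
3j²(1 2 1; 0 0 0) = Δ·Π!·Σ² = 2/15  (sign +1)
sum: t=2:+1/4 = 1/4
3j²(1 2 1; -1 0 1) = Δ·Π!·Σ² = 1/30  (sign +1)
combine: 4πI² = 45·2/15·1/30 = 1/5
take √, sign +1: I = 0.12615663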